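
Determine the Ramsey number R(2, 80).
R(2, 80) = 80

R(2, k) = k for all k ≥ 2: in a 2-colouring of K_k, either some edge is red (a red K_2) or all edges are blue (a blue K_k). And K_{79} coloured all-blue has no blue K_80, so R(2, 80) > 79. Hence R(2, 80) = 80.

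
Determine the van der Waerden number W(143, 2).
W(143, 2) = 143 + 1 = 144

A 2-term AP is any pair of integers, so a monochromatic 2-AP exists iff some colour is used at least twice. With 143 colours, the colouring i ↦ i on {1, ..., 143} uses each colour once, avoiding any monochromatic pair, so W(143, 2) > 143. For {1, ..., 144}, pigeonhole forces two integers of the same colour, which form a monochromatic 2-AP. Hence W(143, 2) = 144.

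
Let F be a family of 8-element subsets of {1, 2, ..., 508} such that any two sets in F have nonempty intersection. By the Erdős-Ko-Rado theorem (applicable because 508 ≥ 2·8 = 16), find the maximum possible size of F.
max |F| = C(507, 7) = 1638925763772726

The Erdős-Ko-Rado theorem states: for n ≥ 2k, an intersecting family of k-subsets of an n-element set has size at most C(n − 1, k − 1), with equality for 'star' families {A ⊆ [n] : |A| = k, i ∈ A} (fix an element i). For n = 508, k = 8: C(507, 7) = 1638925763772726.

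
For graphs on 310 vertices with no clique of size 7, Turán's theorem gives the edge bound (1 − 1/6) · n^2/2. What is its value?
Turán density bound = (5/6) · 310^2/2 = 120125/3 ≈ 40041.6667

Turán's theorem: ex(n, K_{r+1}) is achieved by the complete r-partite Turán graph T(n, r) with parts as balanced as possible, and is at most (1 − 1/r) · n^2/2. For r = 6, n = 310: the density bound is (5/6) · 96100/2 = 120125/3 ≈ 40041.6667. The integer-valued extremum is e(T(310, 6)) = 40041, which is strictly less than the density bound 120125/3 since 6 ∤ 310 (the parts of T(310, 6) cannot all be equal).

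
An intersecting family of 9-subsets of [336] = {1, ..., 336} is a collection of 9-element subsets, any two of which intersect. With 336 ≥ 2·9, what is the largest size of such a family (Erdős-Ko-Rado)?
max |F| = C(335, 8) = 3616302427765995

The Erdős-Ko-Rado theorem states: for n ≥ 2k, an intersecting family of k-subsets of an n-element set has size at most C(n − 1, k − 1), with equality for 'star' families {A ⊆ [n] : |A| = k, i ∈ A} (fix an element i). For n = 336, k = 9: C(335, 8) = 3616302427765995.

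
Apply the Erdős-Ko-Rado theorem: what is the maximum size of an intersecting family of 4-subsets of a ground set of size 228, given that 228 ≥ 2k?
max |F| = C(227, 3) = 1923825

Erdős-Ko-Rado (1961): when n ≥ 2k, max |F| = C(n−1, k−1). The bound is attained by the star {A : i ∈ A} for any fixed i ∈ [n]. Here C(228−1, 4−1) = C(227, 3) = 1923825.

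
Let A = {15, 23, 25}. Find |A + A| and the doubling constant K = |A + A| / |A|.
K = |A + A| / |A| = 6/3 = 2

Enumerate A + A = {a + b : a, b ∈ A}. With |A| = 3, there are |A|^2 = 9 ordered sum pairs; collecting distinct values, A + A = {30, 38, 40, 46, 48, 50}, so |A + A| = 6. Thus K = 6/3 = 2. For comparison, the minimum possible |A + A| over all 3-element sets is 2·3 − 1 = 5 (so min K = 5/3), attained only by arithmetic progressions.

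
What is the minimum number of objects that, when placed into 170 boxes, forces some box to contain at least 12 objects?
n = (12 − 1)·170 + 1 = 1871

By the generalised pigeonhole principle, to guarantee some box contains ≥ r objects we need more than (r − 1) · k objects total. Threshold: n = (r − 1) · k + 1. With r = 12 and k = 170: n = 11 · 170 + 1 = 1870 + 1 = 1871. For n = 1870 = 11 · 170, we can put exactly 11 objects in every box, avoiding 12 in any single one — so 1871 is tight.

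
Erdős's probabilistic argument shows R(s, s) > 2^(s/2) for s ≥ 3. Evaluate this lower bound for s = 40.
2^(40/2) = 1048576; so R(40, 40) > 1048576

Colour each edge of K_n uniformly at random with red/blue. The expected number of monochromatic K_40 is C(n, 40) · 2 · 2^(−C(40,2)). If C(n, 40) · 2^(1 − C(40,2)) < 1, then with positive probability no monochromatic K_40 exists, so R(40, 40) > n. The standard estimate C(n, 40) ≤ n^40/40! shows this inequality holds whenever n ≤ 2^(40/2) (since 40! · 2^(C(40,2) − 1) > 2^(40^2/2) ≥ n^40). Hence R(40, 40) > 2^(40/2) = 1048576.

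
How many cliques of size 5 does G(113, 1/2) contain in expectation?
E[# K_5] = C(113, 5) · (1/2)^C(5, 2) = 140364532 / 2^10 = 35091133/256 ≈ 137074.738281

For each 5-subset S of vertices (there are C(113, 5) = 140364532 such S), let X_S = 1 if S induces a K_5 (all C(5, 2) = 10 edges present). Then P(X_S = 1) = (1/2)^10 = 1/1024. By linearity of expectation, E[# K_5] = C(113, 5) · (1/2)^10 = 140364532 / 1024 = 35091133/256 ≈ 137074.738281.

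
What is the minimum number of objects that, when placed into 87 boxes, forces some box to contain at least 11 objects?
n = (11 − 1)·87 + 1 = 871

By the generalised pigeonhole principle, to guarantee some box contains ≥ r objects we need more than (r − 1) · k objects total. Threshold: n = (r − 1) · k + 1. With r = 11 and k = 87: n = 10 · 87 + 1 = 870 + 1 = 871. For n = 870 = 10 · 87, we can put exactly 10 objects in every box, avoiding 11 in any single one — so 871 is tight.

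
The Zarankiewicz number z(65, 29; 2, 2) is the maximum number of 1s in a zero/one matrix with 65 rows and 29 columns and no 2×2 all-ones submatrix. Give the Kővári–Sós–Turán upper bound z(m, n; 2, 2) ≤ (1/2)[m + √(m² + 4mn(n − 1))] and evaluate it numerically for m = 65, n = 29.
z(65, 29; 2, 2) ≤ (1/2)[65 + √(65² + 4·65·29·28)] = (1/2)[65 + √215345] = 264.5264

Kővári–Sós–Turán: let r_1, ..., r_65 be the row sums and z = Σ r_i the total number of 1s. Each pair of columns can share at most one row with both entries 1 (else a 2×2 all-ones block appears), so Σ_i C(r_i, 2) ≤ C(29, 2) = 406. By convexity Σ_i C(r_i, 2) ≥ 65·C(z/65, 2) = z(z − 65)/(2·65), giving z² − 65z − 65·29·28 ≤ 0 and hence z ≤ (1/2)[65 + √(4225 + 4·52780)] = (1/2)[65 + √215345] ≈ (1/2)(65 + 464.0528) = 264.5264.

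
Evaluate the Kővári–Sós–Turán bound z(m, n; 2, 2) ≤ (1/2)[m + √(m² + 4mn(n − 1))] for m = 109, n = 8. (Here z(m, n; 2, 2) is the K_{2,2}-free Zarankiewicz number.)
z(109, 8; 2, 2) ≤ (1/2)[109 + √(109² + 4·109·8·7)] = (1/2)[109 + √36297] = 149.7589

Kővári–Sós–Turán: let r_1, ..., r_109 be the row sums and z = Σ r_i the total number of 1s. Each pair of columns can share at most one row with both entries 1 (else a 2×2 all-ones block appears), so Σ_i C(r_i, 2) ≤ C(8, 2) = 28. By convexity Σ_i C(r_i, 2) ≥ 109·C(z/109, 2) = z(z − 109)/(2·109), giving z² − 109z − 109·8·7 ≤ 0 and hence z ≤ (1/2)[109 + √(11881 + 4·6104)] = (1/2)[109 + √36297] ≈ (1/2)(109 + 190.5177) = 149.7589.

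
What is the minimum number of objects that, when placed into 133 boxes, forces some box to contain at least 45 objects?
n = (45 − 1)·133 + 1 = 5853

By the generalised pigeonhole principle, to guarantee some box contains ≥ r objects we need more than (r − 1) · k objects total. Threshold: n = (r − 1) · k + 1. With r = 45 and k = 133: n = 44 · 133 + 1 = 5852 + 1 = 5853. For n = 5852 = 44 · 133, we can put exactly 44 objects in every box, avoiding 45 in any single one — so 5853 is tight.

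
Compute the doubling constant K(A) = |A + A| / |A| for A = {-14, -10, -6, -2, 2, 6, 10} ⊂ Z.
K = |A + A| / |A| = 13/7

Enumerate A + A = {a + b : a, b ∈ A}. With |A| = 7, there are |A|^2 = 49 ordered sum pairs; collecting distinct values, A + A = {-28, -24, -20, -16, -12, -8, -4, 0, 4, 8, 12, 16, 20}, so |A + A| = 13. Thus K = 13/7. Here |A + A| = 2|A| − 1 = 13, the minimum possible — so K = 13/7 is minimal, which holds iff A is an arithmetic progression.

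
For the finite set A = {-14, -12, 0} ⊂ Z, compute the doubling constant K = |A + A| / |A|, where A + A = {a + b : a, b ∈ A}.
K = |A + A| / |A| = 6/3 = 2

Enumerate A + A = {a + b : a, b ∈ A}. With |A| = 3, there are |A|^2 = 9 ordered sum pairs; collecting distinct values, A + A = {-28, -26, -24, -14, -12, 0}, so |A + A| = 6. Thus K = 6/3 = 2. For comparison, the minimum possible |A + A| over all 3-element sets is 2·3 − 1 = 5 (so min K = 5/3), attained only by arithmetic progressions.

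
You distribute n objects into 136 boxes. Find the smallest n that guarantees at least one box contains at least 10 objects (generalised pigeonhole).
n = (10 − 1)·136 + 1 = 1225

By the generalised pigeonhole principle, to guarantee some box contains ≥ r objects we need more than (r − 1) · k objects total. Threshold: n = (r − 1) · k + 1. With r = 10 and k = 136: n = 9 · 136 + 1 = 1224 + 1 = 1225. For n = 1224 = 9 · 136, we can put exactly 9 objects in every box, avoiding 10 in any single one — so 1225 is tight.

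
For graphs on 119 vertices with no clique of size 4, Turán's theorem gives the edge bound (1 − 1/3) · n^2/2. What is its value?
Turán density bound = (2/3) · 119^2/2 = 14161/3 ≈ 4720.3333

Turán's theorem: ex(n, K_{r+1}) is achieved by the complete r-partite Turán graph T(n, r) with parts as balanced as possible, and is at most (1 − 1/r) · n^2/2. For r = 3, n = 119: the density bound is (2/3) · 14161/2 = 14161/3 ≈ 4720.3333. The integer-valued extremum is e(T(119, 3)) = 4720, which is strictly less than the density bound 14161/3 since 3 ∤ 119 (the parts of T(119, 3) cannot all be equal).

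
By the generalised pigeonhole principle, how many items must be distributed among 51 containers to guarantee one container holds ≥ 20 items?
n = (20 − 1)·51 + 1 = 970

By the generalised pigeonhole principle, to guarantee some box contains ≥ r objects we need more than (r − 1) · k objects total. Threshold: n = (r − 1) · k + 1. With r = 20 and k = 51: n = 19 · 51 + 1 = 969 + 1 = 970. For n = 969 = 19 · 51, we can put exactly 19 objects in every box, avoiding 20 in any single one — so 970 is tight.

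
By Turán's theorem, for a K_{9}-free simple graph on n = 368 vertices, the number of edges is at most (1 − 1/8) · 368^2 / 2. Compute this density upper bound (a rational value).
Turán density bound = (7/8) · 368^2/2 = 59248

Turán's theorem: ex(n, K_{r+1}) is achieved by the complete r-partite Turán graph T(n, r) with parts as balanced as possible, and is at most (1 − 1/r) · n^2/2. For r = 8, n = 368: the density bound is (7/8) · 135424/2 = 59248. Since 8 ∣ 368, the Turán graph T(368, 8) has parts of equal size 46, and its edge count e(T(368, 8)) = 59248 attains the density bound exactly.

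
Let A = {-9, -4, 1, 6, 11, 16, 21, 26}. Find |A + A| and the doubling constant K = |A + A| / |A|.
K = |A + A| / |A| = 15/8

Enumerate A + A = {a + b : a, b ∈ A}. With |A| = 8, there are |A|^2 = 64 ordered sum pairs; collecting distinct values, A + A = {-18, -13, -8, -3, 2, 7, 12, 17, 22, 27, 32, 37, 42, 47, 52}, so |A + A| = 15. Thus K = 15/8. Here |A + A| = 2|A| − 1 = 15, the minimum possible — so K = 15/8 is minimal, which holds iff A is an arithmetic progression.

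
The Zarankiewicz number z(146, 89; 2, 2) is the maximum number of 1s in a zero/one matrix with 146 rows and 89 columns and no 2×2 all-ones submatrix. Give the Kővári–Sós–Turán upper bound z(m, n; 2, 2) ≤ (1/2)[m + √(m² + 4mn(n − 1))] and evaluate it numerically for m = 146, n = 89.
z(146, 89; 2, 2) ≤ (1/2)[146 + √(146² + 4·146·89·88)] = (1/2)[146 + √4595204] = 1144.8213

Kővári–Sós–Turán: let r_1, ..., r_146 be the row sums and z = Σ r_i the total number of 1s. Each pair of columns can share at most one row with both entries 1 (else a 2×2 all-ones block appears), so Σ_i C(r_i, 2) ≤ C(89, 2) = 3916. By convexity Σ_i C(r_i, 2) ≥ 146·C(z/146, 2) = z(z − 146)/(2·146), giving z² − 146z − 146·89·88 ≤ 0 and hence z ≤ (1/2)[146 + √(21316 + 4·1143472)] = (1/2)[146 + √4595204] ≈ (1/2)(146 + 2143.6427) = 1144.8213.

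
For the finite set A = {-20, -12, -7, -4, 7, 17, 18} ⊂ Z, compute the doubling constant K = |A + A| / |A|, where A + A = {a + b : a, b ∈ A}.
K = |A + A| / |A| = 26/7

Enumerate A + A = {a + b : a, b ∈ A}. With |A| = 7, there are |A|^2 = 49 ordered sum pairs; collecting distinct values, A + A = {-40, -32, -27, -24, -19, -16, -14, -13, -11, -8, -5, -3, -2, 0, 3, 5, 6, 10, 11, 13, 14, 24, 25, 34, 35, 36}, so |A + A| = 26. Thus K = 26/7. For comparison, the minimum possible |A + A| over all 7-element sets is 2·7 − 1 = 13 (so min K = 13/7), attained only by arithmetic progressions.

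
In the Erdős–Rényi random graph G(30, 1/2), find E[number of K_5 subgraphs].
E[# K_5] = C(30, 5) · (1/2)^C(5, 2) = 142506 / 2^10 = 71253/512 ≈ 139.166016

For each 5-subset S of vertices (there are C(30, 5) = 142506 such S), let X_S = 1 if S induces a K_5 (all C(5, 2) = 10 edges present). Then P(X_S = 1) = (1/2)^10 = 1/1024. By linearity of expectation, E[# K_5] = C(30, 5) · (1/2)^10 = 142506 / 1024 = 71253/512 ≈ 139.166016.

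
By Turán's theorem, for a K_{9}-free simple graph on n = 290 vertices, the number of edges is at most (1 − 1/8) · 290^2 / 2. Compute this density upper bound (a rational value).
Turán density bound = (7/8) · 290^2/2 = 147175/4 ≈ 36793.75

Turán's theorem: ex(n, K_{r+1}) is achieved by the complete r-partite Turán graph T(n, r) with parts as balanced as possible, and is at most (1 − 1/r) · n^2/2. For r = 8, n = 290: the density bound is (7/8) · 84100/2 = 147175/4 ≈ 36793.75. The integer-valued extremum is e(T(290, 8)) = 36793, which is strictly less than the density bound 147175/4 since 8 ∤ 290 (the parts of T(290, 8) cannot all be equal).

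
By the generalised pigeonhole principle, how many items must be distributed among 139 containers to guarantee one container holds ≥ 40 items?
n = (40 − 1)·139 + 1 = 5422

By the generalised pigeonhole principle, to guarantee some box contains ≥ r objects we need more than (r − 1) · k objects total. Threshold: n = (r − 1) · k + 1. With r = 40 and k = 139: n = 39 · 139 + 1 = 5421 + 1 = 5422. For n = 5421 = 39 · 139, we can put exactly 39 objects in every box, avoiding 40 in any single one — so 5422 is tight.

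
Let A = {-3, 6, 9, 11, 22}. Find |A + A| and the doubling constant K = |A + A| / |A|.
K = |A + A| / |A| = 15/5 = 3

Enumerate A + A = {a + b : a, b ∈ A}. With |A| = 5, there are |A|^2 = 25 ordered sum pairs; collecting distinct values, A + A = {-6, 3, 6, 8, 12, 15, 17, 18, 19, 20, 22, 28, 31, 33, 44}, so |A + A| = 15. Thus K = 15/5 = 3. For comparison, the minimum possible |A + A| over all 5-element sets is 2·5 − 1 = 9 (so min K = 9/5), attained only by arithmetic progressions.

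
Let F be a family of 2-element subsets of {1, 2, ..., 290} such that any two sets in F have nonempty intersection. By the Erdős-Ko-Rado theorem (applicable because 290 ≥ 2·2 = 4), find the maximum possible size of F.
max |F| = C(289, 1) = 289

The Erdős-Ko-Rado theorem states: for n ≥ 2k, an intersecting family of k-subsets of an n-element set has size at most C(n − 1, k − 1), with equality for 'star' families {A ⊆ [n] : |A| = k, i ∈ A} (fix an element i). For n = 290, k = 2: C(289, 1) = 289.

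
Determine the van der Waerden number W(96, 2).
W(96, 2) = 96 + 1 = 97

A 2-term AP is any pair of integers, so a monochromatic 2-AP exists iff some colour is used at least twice. With 96 colours, the colouring i ↦ i on {1, ..., 96} uses each colour once, avoiding any monochromatic pair, so W(96, 2) > 96. For {1, ..., 97}, pigeonhole forces two integers of the same colour, which form a monochromatic 2-AP. Hence W(96, 2) = 97.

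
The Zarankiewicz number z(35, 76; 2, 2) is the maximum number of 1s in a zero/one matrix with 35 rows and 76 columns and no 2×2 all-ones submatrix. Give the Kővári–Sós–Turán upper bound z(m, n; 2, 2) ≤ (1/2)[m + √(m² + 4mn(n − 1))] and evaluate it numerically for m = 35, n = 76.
z(35, 76; 2, 2) ≤ (1/2)[35 + √(35² + 4·35·76·75)] = (1/2)[35 + √799225] = 464.4969

Kővári–Sós–Turán: let r_1, ..., r_35 be the row sums and z = Σ r_i the total number of 1s. Each pair of columns can share at most one row with both entries 1 (else a 2×2 all-ones block appears), so Σ_i C(r_i, 2) ≤ C(76, 2) = 2850. By convexity Σ_i C(r_i, 2) ≥ 35·C(z/35, 2) = z(z − 35)/(2·35), giving z² − 35z − 35·76·75 ≤ 0 and hence z ≤ (1/2)[35 + √(1225 + 4·199500)] = (1/2)[35 + √799225] ≈ (1/2)(35 + 893.9938) = 464.4969.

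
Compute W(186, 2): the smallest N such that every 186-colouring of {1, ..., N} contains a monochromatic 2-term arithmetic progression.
W(186, 2) = 186 + 1 = 187

A 2-term AP is any pair of integers, so a monochromatic 2-AP exists iff some colour is used at least twice. With 186 colours, the colouring i ↦ i on {1, ..., 186} uses each colour once, avoiding any monochromatic pair, so W(186, 2) > 186. For {1, ..., 187}, pigeonhole forces two integers of the same colour, which form a monochromatic 2-AP. Hence W(186, 2) = 187.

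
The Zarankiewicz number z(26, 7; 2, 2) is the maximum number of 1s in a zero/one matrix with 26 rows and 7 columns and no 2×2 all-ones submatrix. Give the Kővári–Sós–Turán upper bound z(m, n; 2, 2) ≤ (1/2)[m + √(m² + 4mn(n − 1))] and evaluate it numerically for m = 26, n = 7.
z(26, 7; 2, 2) ≤ (1/2)[26 + √(26² + 4·26·7·6)] = (1/2)[26 + √5044] = 48.5106

Kővári–Sós–Turán: let r_1, ..., r_26 be the row sums and z = Σ r_i the total number of 1s. Each pair of columns can share at most one row with both entries 1 (else a 2×2 all-ones block appears), so Σ_i C(r_i, 2) ≤ C(7, 2) = 21. By convexity Σ_i C(r_i, 2) ≥ 26·C(z/26, 2) = z(z − 26)/(2·26), giving z² − 26z − 26·7·6 ≤ 0 and hence z ≤ (1/2)[26 + √(676 + 4·1092)] = (1/2)[26 + √5044] ≈ (1/2)(26 + 71.0211) = 48.5106.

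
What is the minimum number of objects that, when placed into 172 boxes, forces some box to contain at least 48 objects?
n = (48 − 1)·172 + 1 = 8085

By the generalised pigeonhole principle, to guarantee some box contains ≥ r objects we need more than (r − 1) · k objects total. Threshold: n = (r − 1) · k + 1. With r = 48 and k = 172: n = 47 · 172 + 1 = 8084 + 1 = 8085. For n = 8084 = 47 · 172, we can put exactly 47 objects in every box, avoiding 48 in any single one — so 8085 is tight.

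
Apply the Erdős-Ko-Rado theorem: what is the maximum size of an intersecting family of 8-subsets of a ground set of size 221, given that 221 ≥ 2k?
max |F| = C(220, 7) = 4494262873320

Erdős-Ko-Rado (1961): when n ≥ 2k, max |F| = C(n−1, k−1). The bound is attained by the star {A : i ∈ A} for any fixed i ∈ [n]. Here C(221−1, 8−1) = C(220, 7) = 4494262873320.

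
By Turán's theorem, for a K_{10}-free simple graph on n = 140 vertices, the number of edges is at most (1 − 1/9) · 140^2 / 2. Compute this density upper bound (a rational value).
Turán density bound = (8/9) · 140^2/2 = 78400/9 ≈ 8711.1111

Turán's theorem: ex(n, K_{r+1}) is achieved by the complete r-partite Turán graph T(n, r) with parts as balanced as possible, and is at most (1 − 1/r) · n^2/2. For r = 9, n = 140: the density bound is (8/9) · 19600/2 = 78400/9 ≈ 8711.1111. The integer-valued extremum is e(T(140, 9)) = 8710, which is strictly less than the density bound 78400/9 since 9 ∤ 140 (the parts of T(140, 9) cannot all be equal).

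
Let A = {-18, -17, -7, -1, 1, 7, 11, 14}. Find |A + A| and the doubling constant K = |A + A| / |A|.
K = |A + A| / |A| = 34/8 = 17/4

Enumerate A + A = {a + b : a, b ∈ A}. With |A| = 8, there are |A|^2 = 64 ordered sum pairs; collecting distinct values, A + A = {-36, -35, -34, -25, -24, -19, -18, -17, -16, -14, -11, -10, -8, -7, -6, -4, -3, -2, 0, 2, 4, 6, 7, 8, 10, 12, 13, 14, 15, 18, 21, 22, 25, 28}, so |A + A| = 34. Thus K = 34/8 = 17/4. For comparison, the minimum possible |A + A| over all 8-element sets is 2·8 − 1 = 15 (so min K = 15/8), attained only by arithmetic progressions.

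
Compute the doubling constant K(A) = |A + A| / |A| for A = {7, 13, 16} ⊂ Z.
K = |A + A| / |A| = 6/3 = 2

Enumerate A + A = {a + b : a, b ∈ A}. With |A| = 3, there are |A|^2 = 9 ordered sum pairs; collecting distinct values, A + A = {14, 20, 23, 26, 29, 32}, so |A + A| = 6. Thus K = 6/3 = 2. For comparison, the minimum possible |A + A| over all 3-element sets is 2·3 − 1 = 5 (so min K = 5/3), attained only by arithmetic progressions.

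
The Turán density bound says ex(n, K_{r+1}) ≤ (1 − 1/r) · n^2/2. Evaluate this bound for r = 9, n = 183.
Turán density bound = (8/9) · 183^2/2 = 14884

Turán's theorem: ex(n, K_{r+1}) is achieved by the complete r-partite Turán graph T(n, r) with parts as balanced as possible, and is at most (1 − 1/r) · n^2/2. For r = 9, n = 183: the density bound is (8/9) · 33489/2 = 14884. The integer-valued extremum is e(T(183, 9)) = 14883, which is strictly less than the density bound 14884 since 9 ∤ 183 (the parts of T(183, 9) cannot all be equal).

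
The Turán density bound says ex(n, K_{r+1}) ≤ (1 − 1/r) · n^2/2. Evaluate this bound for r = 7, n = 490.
Turán density bound = (6/7) · 490^2/2 = 102900

Turán's theorem: ex(n, K_{r+1}) is achieved by the complete r-partite Turán graph T(n, r) with parts as balanced as possible, and is at most (1 − 1/r) · n^2/2. For r = 7, n = 490: the density bound is (6/7) · 240100/2 = 102900. Since 7 ∣ 490, the Turán graph T(490, 7) has parts of equal size 70, and its edge count e(T(490, 7)) = 102900 attains the density bound exactly.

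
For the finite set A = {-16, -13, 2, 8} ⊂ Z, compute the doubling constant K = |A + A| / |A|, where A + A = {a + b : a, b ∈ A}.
K = |A + A| / |A| = 10/4 = 5/2

Enumerate A + A = {a + b : a, b ∈ A}. With |A| = 4, there are |A|^2 = 16 ordered sum pairs; collecting distinct values, A + A = {-32, -29, -26, -14, -11, -8, -5, 4, 10, 16}, so |A + A| = 10. Thus K = 10/4 = 5/2. For comparison, the minimum possible |A + A| over all 4-element sets is 2·4 − 1 = 7 (so min K = 7/4), attained only by arithmetic progressions.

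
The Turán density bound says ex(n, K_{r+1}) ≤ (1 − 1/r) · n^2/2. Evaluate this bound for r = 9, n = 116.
Turán density bound = (8/9) · 116^2/2 = 53824/9 ≈ 5980.4444

Turán's theorem: ex(n, K_{r+1}) is achieved by the complete r-partite Turán graph T(n, r) with parts as balanced as possible, and is at most (1 − 1/r) · n^2/2. For r = 9, n = 116: the density bound is (8/9) · 13456/2 = 53824/9 ≈ 5980.4444. The integer-valued extremum is e(T(116, 9)) = 5980, which is strictly less than the density bound 53824/9 since 9 ∤ 116 (the parts of T(116, 9) cannot all be equal).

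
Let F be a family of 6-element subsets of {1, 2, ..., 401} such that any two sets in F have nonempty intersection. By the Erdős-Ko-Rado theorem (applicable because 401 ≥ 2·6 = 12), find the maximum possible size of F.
max |F| = C(400, 5) = 83218600080

Erdős-Ko-Rado (1961): when n ≥ 2k, max |F| = C(n−1, k−1). The bound is attained by the star {A : i ∈ A} for any fixed i ∈ [n]. Here C(401−1, 6−1) = C(400, 5) = 83218600080.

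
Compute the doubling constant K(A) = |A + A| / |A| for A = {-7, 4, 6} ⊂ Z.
K = |A + A| / |A| = 6/3 = 2

Enumerate A + A = {a + b : a, b ∈ A}. With |A| = 3, there are |A|^2 = 9 ordered sum pairs; collecting distinct values, A + A = {-14, -3, -1, 8, 10, 12}, so |A + A| = 6. Thus K = 6/3 = 2. For comparison, the minimum possible |A + A| over all 3-element sets is 2·3 − 1 = 5 (so min K = 5/3), attained only by arithmetic progressions.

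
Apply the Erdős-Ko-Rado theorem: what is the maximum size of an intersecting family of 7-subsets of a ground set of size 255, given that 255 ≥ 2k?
max |F| = C(254, 6) = 351427189575

The Erdős-Ko-Rado theorem states: for n ≥ 2k, an intersecting family of k-subsets of an n-element set has size at most C(n − 1, k − 1), with equality for 'star' families {A ⊆ [n] : |A| = k, i ∈ A} (fix an element i). For n = 255, k = 7: C(254, 6) = 351427189575.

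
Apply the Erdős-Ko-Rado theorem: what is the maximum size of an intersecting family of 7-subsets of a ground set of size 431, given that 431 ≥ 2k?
max |F| = C(430, 6) = 8477414620675

Erdős-Ko-Rado (1961): when n ≥ 2k, max |F| = C(n−1, k−1). The bound is attained by the star {A : i ∈ A} for any fixed i ∈ [n]. Here C(431−1, 7−1) = C(430, 6) = 8477414620675.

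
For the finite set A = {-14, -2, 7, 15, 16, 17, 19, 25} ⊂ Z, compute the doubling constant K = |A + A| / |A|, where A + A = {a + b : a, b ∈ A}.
K = |A + A| / |A| = 30/8 = 15/4

Enumerate A + A = {a + b : a, b ∈ A}. With |A| = 8, there are |A|^2 = 64 ordered sum pairs; collecting distinct values, A + A = {-28, -16, -7, -4, 1, 2, 3, 5, 11, 13, 14, 15, 17, 22, 23, 24, 26, 30, 31, 32, 33, 34, 35, 36, 38, 40, 41, 42, 44, 50}, so |A + A| = 30. Thus K = 30/8 = 15/4. For comparison, the minimum possible |A + A| over all 8-element sets is 2·8 − 1 = 15 (so min K = 15/8), attained only by arithmetic progressions.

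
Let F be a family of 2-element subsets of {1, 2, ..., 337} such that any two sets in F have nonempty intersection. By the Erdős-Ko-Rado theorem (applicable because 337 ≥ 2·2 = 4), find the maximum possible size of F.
max |F| = C(336, 1) = 336

The Erdős-Ko-Rado theorem states: for n ≥ 2k, an intersecting family of k-subsets of an n-element set has size at most C(n − 1, k − 1), with equality for 'star' families {A ⊆ [n] : |A| = k, i ∈ A} (fix an element i). For n = 337, k = 2: C(336, 1) = 336.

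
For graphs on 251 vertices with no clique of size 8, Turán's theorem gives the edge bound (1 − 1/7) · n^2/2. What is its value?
Turán density bound = (6/7) · 251^2/2 = 189003/7 ≈ 27000.4286

Turán's theorem: ex(n, K_{r+1}) is achieved by the complete r-partite Turán graph T(n, r) with parts as balanced as possible, and is at most (1 − 1/r) · n^2/2. For r = 7, n = 251: the density bound is (6/7) · 63001/2 = 189003/7 ≈ 27000.4286. The integer-valued extremum is e(T(251, 7)) = 27000, which is strictly less than the density bound 189003/7 since 7 ∤ 251 (the parts of T(251, 7) cannot all be equal).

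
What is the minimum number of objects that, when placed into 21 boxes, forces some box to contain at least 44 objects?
n = (44 − 1)·21 + 1 = 904

By the generalised pigeonhole principle, to guarantee some box contains ≥ r objects we need more than (r − 1) · k objects total. Threshold: n = (r − 1) · k + 1. With r = 44 and k = 21: n = 43 · 21 + 1 = 903 + 1 = 904. For n = 903 = 43 · 21, we can put exactly 43 objects in every box, avoiding 44 in any single one — so 904 is tight.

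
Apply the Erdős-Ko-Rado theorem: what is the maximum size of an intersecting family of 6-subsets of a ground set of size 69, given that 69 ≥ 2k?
max |F| = C(68, 5) = 10424128

The Erdős-Ko-Rado theorem states: for n ≥ 2k, an intersecting family of k-subsets of an n-element set has size at most C(n − 1, k − 1), with equality for 'star' families {A ⊆ [n] : |A| = k, i ∈ A} (fix an element i). For n = 69, k = 6: C(68, 5) = 10424128.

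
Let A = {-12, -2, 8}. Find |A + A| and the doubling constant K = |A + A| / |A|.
K = |A + A| / |A| = 5/3

Enumerate A + A = {a + b : a, b ∈ A}. With |A| = 3, there are |A|^2 = 9 ordered sum pairs; collecting distinct values, A + A = {-24, -14, -4, 6, 16}, so |A + A| = 5. Thus K = 5/3. Here |A + A| = 2|A| − 1 = 5, the minimum possible — so K = 5/3 is minimal, which holds iff A is an arithmetic progression.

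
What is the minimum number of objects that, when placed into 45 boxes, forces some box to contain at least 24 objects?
n = (24 − 1)·45 + 1 = 1036

By the generalised pigeonhole principle, to guarantee some box contains ≥ r objects we need more than (r − 1) · k objects total. Threshold: n = (r − 1) · k + 1. With r = 24 and k = 45: n = 23 · 45 + 1 = 1035 + 1 = 1036. For n = 1035 = 23 · 45, we can put exactly 23 objects in every box, avoiding 24 in any single one — so 1036 is tight.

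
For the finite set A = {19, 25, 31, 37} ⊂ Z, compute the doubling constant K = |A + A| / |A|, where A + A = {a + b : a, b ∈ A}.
K = |A + A| / |A| = 7/4

Enumerate A + A = {a + b : a, b ∈ A}. With |A| = 4, there are |A|^2 = 16 ordered sum pairs; collecting distinct values, A + A = {38, 44, 50, 56, 62, 68, 74}, so |A + A| = 7. Thus K = 7/4. Here |A + A| = 2|A| − 1 = 7, the minimum possible — so K = 7/4 is minimal, which holds iff A is an arithmetic progression.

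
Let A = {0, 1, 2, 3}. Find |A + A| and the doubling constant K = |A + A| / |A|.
K = |A + A| / |A| = 7/4

Enumerate A + A = {a + b : a, b ∈ A}. With |A| = 4, there are |A|^2 = 16 ordered sum pairs; collecting distinct values, A + A = {0, 1, 2, 3, 4, 5, 6}, so |A + A| = 7. Thus K = 7/4. Here |A + A| = 2|A| − 1 = 7, the minimum possible — so K = 7/4 is minimal, which holds iff A is an arithmetic progression.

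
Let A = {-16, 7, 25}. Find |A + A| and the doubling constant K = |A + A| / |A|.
K = |A + A| / |A| = 6/3 = 2

Enumerate A + A = {a + b : a, b ∈ A}. With |A| = 3, there are |A|^2 = 9 ordered sum pairs; collecting distinct values, A + A = {-32, -9, 9, 14, 32, 50}, so |A + A| = 6. Thus K = 6/3 = 2. For comparison, the minimum possible |A + A| over all 3-element sets is 2·3 − 1 = 5 (so min K = 5/3), attained only by arithmetic progressions.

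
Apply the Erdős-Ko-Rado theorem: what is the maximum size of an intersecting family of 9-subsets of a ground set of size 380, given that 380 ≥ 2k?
max |F| = C(379, 8) = 9801540147002175

The Erdős-Ko-Rado theorem states: for n ≥ 2k, an intersecting family of k-subsets of an n-element set has size at most C(n − 1, k − 1), with equality for 'star' families {A ⊆ [n] : |A| = k, i ∈ A} (fix an element i). For n = 380, k = 9: C(379, 8) = 9801540147002175.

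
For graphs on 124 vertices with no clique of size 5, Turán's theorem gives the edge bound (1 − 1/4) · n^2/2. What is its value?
Turán density bound = (3/4) · 124^2/2 = 5766

Turán's theorem: ex(n, K_{r+1}) is achieved by the complete r-partite Turán graph T(n, r) with parts as balanced as possible, and is at most (1 − 1/r) · n^2/2. For r = 4, n = 124: the density bound is (3/4) · 15376/2 = 5766. Since 4 ∣ 124, the Turán graph T(124, 4) has parts of equal size 31, and its edge count e(T(124, 4)) = 5766 attains the density bound exactly.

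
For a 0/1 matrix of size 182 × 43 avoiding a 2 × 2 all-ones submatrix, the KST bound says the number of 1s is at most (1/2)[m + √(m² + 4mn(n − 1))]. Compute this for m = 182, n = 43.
z(182, 43; 2, 2) ≤ (1/2)[182 + √(182² + 4·182·43·42)] = (1/2)[182 + √1347892] = 671.4938

Kővári–Sós–Turán: let r_1, ..., r_182 be the row sums and z = Σ r_i the total number of 1s. Each pair of columns can share at most one row with both entries 1 (else a 2×2 all-ones block appears), so Σ_i C(r_i, 2) ≤ C(43, 2) = 903. By convexity Σ_i C(r_i, 2) ≥ 182·C(z/182, 2) = z(z − 182)/(2·182), giving z² − 182z − 182·43·42 ≤ 0 and hence z ≤ (1/2)[182 + √(33124 + 4·328692)] = (1/2)[182 + √1347892] ≈ (1/2)(182 + 1160.9875) = 671.4938.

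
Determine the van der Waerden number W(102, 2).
W(102, 2) = 102 + 1 = 103

A 2-term AP is any pair of integers, so a monochromatic 2-AP exists iff some colour is used at least twice. With 102 colours, the colouring i ↦ i on {1, ..., 102} uses each colour once, avoiding any monochromatic pair, so W(102, 2) > 102. For {1, ..., 103}, pigeonhole forces two integers of the same colour, which form a monochromatic 2-AP. Hence W(102, 2) = 103.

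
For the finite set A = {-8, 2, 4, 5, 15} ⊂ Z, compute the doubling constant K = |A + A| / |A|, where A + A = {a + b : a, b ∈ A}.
K = |A + A| / |A| = 14/5

Enumerate A + A = {a + b : a, b ∈ A}. With |A| = 5, there are |A|^2 = 25 ordered sum pairs; collecting distinct values, A + A = {-16, -6, -4, -3, 4, 6, 7, 8, 9, 10, 17, 19, 20, 30}, so |A + A| = 14. Thus K = 14/5. For comparison, the minimum possible |A + A| over all 5-element sets is 2·5 − 1 = 9 (so min K = 9/5), attained only by arithmetic progressions.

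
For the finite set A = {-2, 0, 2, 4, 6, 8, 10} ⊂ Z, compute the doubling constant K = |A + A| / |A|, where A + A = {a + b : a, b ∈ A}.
K = |A + A| / |A| = 13/7

Enumerate A + A = {a + b : a, b ∈ A}. With |A| = 7, there are |A|^2 = 49 ordered sum pairs; collecting distinct values, A + A = {-4, -2, 0, 2, 4, 6, 8, 10, 12, 14, 16, 18, 20}, so |A + A| = 13. Thus K = 13/7. Here |A + A| = 2|A| − 1 = 13, the minimum possible — so K = 13/7 is minimal, which holds iff A is an arithmetic progression.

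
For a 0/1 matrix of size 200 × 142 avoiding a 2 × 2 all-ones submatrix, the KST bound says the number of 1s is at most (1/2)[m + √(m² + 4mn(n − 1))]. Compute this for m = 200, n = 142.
z(200, 142; 2, 2) ≤ (1/2)[200 + √(200² + 4·200·142·141)] = (1/2)[200 + √16057600] = 2103.5968

Kővári–Sós–Turán: let r_1, ..., r_200 be the row sums and z = Σ r_i the total number of 1s. Each pair of columns can share at most one row with both entries 1 (else a 2×2 all-ones block appears), so Σ_i C(r_i, 2) ≤ C(142, 2) = 10011. By convexity Σ_i C(r_i, 2) ≥ 200·C(z/200, 2) = z(z − 200)/(2·200), giving z² − 200z − 200·142·141 ≤ 0 and hence z ≤ (1/2)[200 + √(40000 + 4·4004400)] = (1/2)[200 + √16057600] ≈ (1/2)(200 + 4007.1935) = 2103.5968.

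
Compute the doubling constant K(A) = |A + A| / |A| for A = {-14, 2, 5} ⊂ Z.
K = |A + A| / |A| = 6/3 = 2

Enumerate A + A = {a + b : a, b ∈ A}. With |A| = 3, there are |A|^2 = 9 ordered sum pairs; collecting distinct values, A + A = {-28, -12, -9, 4, 7, 10}, so |A + A| = 6. Thus K = 6/3 = 2. For comparison, the minimum possible |A + A| over all 3-element sets is 2·3 − 1 = 5 (so min K = 5/3), attained only by arithmetic progressions.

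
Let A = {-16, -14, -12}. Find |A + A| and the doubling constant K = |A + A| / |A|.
K = |A + A| / |A| = 5/3

Enumerate A + A = {a + b : a, b ∈ A}. With |A| = 3, there are |A|^2 = 9 ordered sum pairs; collecting distinct values, A + A = {-32, -30, -28, -26, -24}, so |A + A| = 5. Thus K = 5/3. Here |A + A| = 2|A| − 1 = 5, the minimum possible — so K = 5/3 is minimal, which holds iff A is an arithmetic progression.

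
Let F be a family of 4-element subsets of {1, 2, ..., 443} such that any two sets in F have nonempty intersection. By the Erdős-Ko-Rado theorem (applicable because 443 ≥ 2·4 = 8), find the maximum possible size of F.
max |F| = C(442, 3) = 14294280

The Erdős-Ko-Rado theorem states: for n ≥ 2k, an intersecting family of k-subsets of an n-element set has size at most C(n − 1, k − 1), with equality for 'star' families {A ⊆ [n] : |A| = k, i ∈ A} (fix an element i). For n = 443, k = 4: C(442, 3) = 14294280.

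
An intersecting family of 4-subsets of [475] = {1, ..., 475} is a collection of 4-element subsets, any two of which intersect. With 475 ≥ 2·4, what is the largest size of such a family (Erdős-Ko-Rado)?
max |F| = C(474, 3) = 17637224

Erdős-Ko-Rado (1961): when n ≥ 2k, max |F| = C(n−1, k−1). The bound is attained by the star {A : i ∈ A} for any fixed i ∈ [n]. Here C(475−1, 4−1) = C(474, 3) = 17637224.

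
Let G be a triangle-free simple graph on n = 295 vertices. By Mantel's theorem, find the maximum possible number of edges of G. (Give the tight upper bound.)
ex(295, K_3) = ⌊295^2/4⌋ = 21756

Mantel (1907): a triangle-free graph on n vertices has at most ⌊n^2/4⌋ edges, with equality for the complete bipartite graph K_{⌊n/2⌋, ⌈n/2⌉}. For n = 295: ⌊295^2/4⌋ = ⌊87025/4⌋ = 21756. The extremal graph is K_{147, 148}, which has 147·148 = 21756 edges.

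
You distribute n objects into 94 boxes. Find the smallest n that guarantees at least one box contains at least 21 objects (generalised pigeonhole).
n = (21 − 1)·94 + 1 = 1881

By the generalised pigeonhole principle, to guarantee some box contains ≥ r objects we need more than (r − 1) · k objects total. Threshold: n = (r − 1) · k + 1. With r = 21 and k = 94: n = 20 · 94 + 1 = 1880 + 1 = 1881. For n = 1880 = 20 · 94, we can put exactly 20 objects in every box, avoiding 21 in any single one — so 1881 is tight.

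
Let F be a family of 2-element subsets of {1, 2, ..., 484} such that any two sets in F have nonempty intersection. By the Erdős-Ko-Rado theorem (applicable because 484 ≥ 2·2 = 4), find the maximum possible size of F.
max |F| = C(483, 1) = 483

The Erdős-Ko-Rado theorem states: for n ≥ 2k, an intersecting family of k-subsets of an n-element set has size at most C(n − 1, k − 1), with equality for 'star' families {A ⊆ [n] : |A| = k, i ∈ A} (fix an element i). For n = 484, k = 2: C(483, 1) = 483.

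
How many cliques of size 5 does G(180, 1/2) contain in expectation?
E[# K_5] = C(180, 5) · (1/2)^C(5, 2) = 1488847536 / 2^10 = 93052971/64 = 1453952.671875

For each 5-subset S of vertices (there are C(180, 5) = 1488847536 such S), let X_S = 1 if S induces a K_5 (all C(5, 2) = 10 edges present). Then P(X_S = 1) = (1/2)^10 = 1/1024. By linearity of expectation, E[# K_5] = C(180, 5) · (1/2)^10 = 1488847536 / 1024 = 93052971/64 = 1453952.671875.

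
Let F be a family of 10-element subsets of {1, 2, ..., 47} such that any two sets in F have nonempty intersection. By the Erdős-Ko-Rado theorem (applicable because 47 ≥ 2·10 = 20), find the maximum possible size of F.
max |F| = C(46, 9) = 1101716330

Erdős-Ko-Rado (1961): when n ≥ 2k, max |F| = C(n−1, k−1). The bound is attained by the star {A : i ∈ A} for any fixed i ∈ [n]. Here C(47−1, 10−1) = C(46, 9) = 1101716330.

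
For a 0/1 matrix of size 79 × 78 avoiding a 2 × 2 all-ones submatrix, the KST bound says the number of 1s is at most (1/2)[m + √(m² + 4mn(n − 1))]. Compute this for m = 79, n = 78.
z(79, 78; 2, 2) ≤ (1/2)[79 + √(79² + 4·79·78·77)] = (1/2)[79 + √1904137] = 729.4524

Kővári–Sós–Turán: let r_1, ..., r_79 be the row sums and z = Σ r_i the total number of 1s. Each pair of columns can share at most one row with both entries 1 (else a 2×2 all-ones block appears), so Σ_i C(r_i, 2) ≤ C(78, 2) = 3003. By convexity Σ_i C(r_i, 2) ≥ 79·C(z/79, 2) = z(z − 79)/(2·79), giving z² − 79z − 79·78·77 ≤ 0 and hence z ≤ (1/2)[79 + √(6241 + 4·474474)] = (1/2)[79 + √1904137] ≈ (1/2)(79 + 1379.9047) = 729.4524.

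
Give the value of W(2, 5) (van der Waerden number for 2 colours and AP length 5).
W(2, 5) = 178

W(2, 5) = 178. The lower bound W(2, 5) > 177 comes from an explicit good 2-colouring of [1, 177]; the upper bound W(2, 5) ≤ 178 was verified by exhaustive search over 2-colourings of [1, 178].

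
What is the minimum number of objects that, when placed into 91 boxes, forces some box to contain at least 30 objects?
n = (30 − 1)·91 + 1 = 2640

By the generalised pigeonhole principle, to guarantee some box contains ≥ r objects we need more than (r − 1) · k objects total. Threshold: n = (r − 1) · k + 1. With r = 30 and k = 91: n = 29 · 91 + 1 = 2639 + 1 = 2640. For n = 2639 = 29 · 91, we can put exactly 29 objects in every box, avoiding 30 in any single one — so 2640 is tight.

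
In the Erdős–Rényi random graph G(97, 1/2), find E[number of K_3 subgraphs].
E[# K_3] = C(97, 3) · (1/2)^C(3, 2) = 147440 / 2^3 = 18430

For each 3-subset S of vertices (there are C(97, 3) = 147440 such S), let X_S = 1 if S induces a K_3 (all C(3, 2) = 3 edges present). Then P(X_S = 1) = (1/2)^3 = 1/8. By linearity of expectation, E[# K_3] = C(97, 3) · (1/2)^3 = 147440 / 8 = 18430.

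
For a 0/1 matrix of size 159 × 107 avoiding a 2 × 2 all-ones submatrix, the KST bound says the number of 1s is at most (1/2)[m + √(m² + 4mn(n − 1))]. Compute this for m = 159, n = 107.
z(159, 107; 2, 2) ≤ (1/2)[159 + √(159² + 4·159·107·106)] = (1/2)[159 + √7238793] = 1424.7503

Kővári–Sós–Turán: let r_1, ..., r_159 be the row sums and z = Σ r_i the total number of 1s. Each pair of columns can share at most one row with both entries 1 (else a 2×2 all-ones block appears), so Σ_i C(r_i, 2) ≤ C(107, 2) = 5671. By convexity Σ_i C(r_i, 2) ≥ 159·C(z/159, 2) = z(z − 159)/(2·159), giving z² − 159z − 159·107·106 ≤ 0 and hence z ≤ (1/2)[159 + √(25281 + 4·1803378)] = (1/2)[159 + √7238793] ≈ (1/2)(159 + 2690.5005) = 1424.7503.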